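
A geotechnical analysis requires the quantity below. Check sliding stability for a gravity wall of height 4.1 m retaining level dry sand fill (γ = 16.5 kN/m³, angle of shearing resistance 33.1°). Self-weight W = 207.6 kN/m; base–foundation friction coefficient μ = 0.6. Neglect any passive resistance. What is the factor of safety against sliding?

K_a = tan²(45° − 33.1°/2) = 0.2936.
P_a = ½K_aγH² = 0.5×0.2936×16.5×4.1² = 40.71 kN/m, acting at H/3 = 1.367 m above the base.
FS_sliding = μW / P_a = 0.6×207.6 / 40.71 = 3.059.

3.06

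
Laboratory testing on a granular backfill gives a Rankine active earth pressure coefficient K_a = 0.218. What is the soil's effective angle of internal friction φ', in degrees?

39.9°

K_a = tan²(45° − φ/2) ⇒ 45° − φ/2 = arctan(√0.218) = 25.03°.
φ = 2(45° − 25.03°) = 39.94°.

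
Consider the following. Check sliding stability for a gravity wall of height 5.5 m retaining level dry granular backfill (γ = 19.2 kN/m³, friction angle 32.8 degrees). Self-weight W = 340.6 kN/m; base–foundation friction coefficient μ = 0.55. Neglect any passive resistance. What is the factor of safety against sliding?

2.17

K_a = tan²(45° − 32.8°/2) = 0.2973.
P_a = ½K_aγH² = 0.5×0.2973×19.2×5.5² = 86.32 kN/m, acting at H/3 = 1.833 m above the base.
FS_sliding = μW / P_a = 0.55×340.6 / 86.32 = 2.170.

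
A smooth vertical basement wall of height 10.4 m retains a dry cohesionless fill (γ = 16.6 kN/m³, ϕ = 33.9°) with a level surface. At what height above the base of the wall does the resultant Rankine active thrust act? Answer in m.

K_a = 0.2839.
The pressure distribution is triangular, so the resultant acts at H/3 above the base = 10.4/3 = 3.467 m.

3.47 m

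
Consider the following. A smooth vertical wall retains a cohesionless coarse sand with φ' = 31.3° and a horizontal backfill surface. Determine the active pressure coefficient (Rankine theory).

0.316

K_a = tan²(45° − φ/2) = tan²(29.35°) = 0.3162.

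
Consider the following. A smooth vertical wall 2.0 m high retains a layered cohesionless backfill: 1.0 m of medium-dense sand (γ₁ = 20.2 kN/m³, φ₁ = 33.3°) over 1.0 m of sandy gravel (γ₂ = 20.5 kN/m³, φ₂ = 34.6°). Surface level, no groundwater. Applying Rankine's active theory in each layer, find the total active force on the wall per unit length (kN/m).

K_a1 = tan²(45°−33.3°/2) = 0.2911; K_a2 = tan²(45°−34.6°/2) = 0.2756.
Layer 1: σ at base = K_a1 γ₁ h₁ = 5.881 kPa; P₁ = ½×5.881×1.0 = 2.940.
Layer 2: σ_v at top = γ₁h₁ = 20.20; σ_h top = K_a2×20.20 = 5.568; σ_h base = K_a2×(20.20+20.5×1.0) = 11.22.
P₂ = ½(5.568+11.22)×1.0 = 8.393. Total P_a = 2.940+8.393 = 11.33 kN/m.

11.3 kN/m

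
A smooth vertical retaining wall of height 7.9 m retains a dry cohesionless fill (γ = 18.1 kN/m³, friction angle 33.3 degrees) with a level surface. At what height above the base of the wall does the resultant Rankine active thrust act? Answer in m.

K_a = 0.2911.
The pressure distribution is triangular, so the resultant acts at H/3 above the base = 7.9/3 = 2.633 m.

2.63 m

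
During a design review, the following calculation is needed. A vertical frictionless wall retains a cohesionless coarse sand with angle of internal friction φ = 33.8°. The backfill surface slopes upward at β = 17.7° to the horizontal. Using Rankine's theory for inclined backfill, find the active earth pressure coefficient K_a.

K_a = cos β · (cos β − √(cos²β − cos²φ)) / (cos β + √(cos²β − cos²φ)).
cos β = 0.9527, cos φ = 0.8310, √(cos²β − cos²φ) = 0.4659.
K_a = 0.9527 × (0.9527 − 0.4659)/(0.9527 + 0.4659) = 0.3269.

0.327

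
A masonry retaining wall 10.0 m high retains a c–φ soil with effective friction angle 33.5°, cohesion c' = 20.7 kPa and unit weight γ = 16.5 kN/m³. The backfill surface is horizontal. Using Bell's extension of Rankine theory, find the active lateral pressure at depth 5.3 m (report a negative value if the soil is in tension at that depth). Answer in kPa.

3.00 kPa

K_a = (1 − sin φ)/(1 + sin φ) = 0.2887.
σ_a = K_a γ z − 2c√K_a = 0.2887×16.5×5.3 − 2×20.7×0.5373 = 3.003 kPa.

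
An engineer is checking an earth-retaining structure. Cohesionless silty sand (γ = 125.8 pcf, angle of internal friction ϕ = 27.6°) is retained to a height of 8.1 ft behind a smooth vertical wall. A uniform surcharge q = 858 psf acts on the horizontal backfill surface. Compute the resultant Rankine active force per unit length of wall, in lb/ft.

K_a = tan²(45° − φ/2) = 0.3668.
Soil triangle: ½ K_a γ H² = 0.5×0.3668×125.8×8.1² = 1514 lb/ft.
Surcharge rectangle: K_a q H = 0.3668×858×8.1 = 2549 lb/ft.
Total = 1514 + 2549 = 4063 lb/ft.

4060 lb/ft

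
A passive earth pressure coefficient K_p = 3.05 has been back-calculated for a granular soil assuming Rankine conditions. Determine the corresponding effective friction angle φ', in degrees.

30.4°

K_p = (1+sin φ)/(1−sin φ) ⇒ sin φ = (K_p − 1)/(K_p + 1) = 0.5062.
φ = arcsin(0.5062) = 30.41°.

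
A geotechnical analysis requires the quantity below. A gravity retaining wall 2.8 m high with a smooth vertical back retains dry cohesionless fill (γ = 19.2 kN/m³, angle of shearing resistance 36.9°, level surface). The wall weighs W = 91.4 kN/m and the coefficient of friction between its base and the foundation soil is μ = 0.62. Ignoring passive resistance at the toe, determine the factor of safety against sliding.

3.02

K_a = tan²(45° − 36.9°/2) = 0.2497.
P_a = ½K_aγH² = 0.5×0.2497×19.2×2.8² = 18.79 kN/m, acting at H/3 = 0.9333 m above the base.
FS_sliding = μW / P_a = 0.62×91.4 / 18.79 = 3.016.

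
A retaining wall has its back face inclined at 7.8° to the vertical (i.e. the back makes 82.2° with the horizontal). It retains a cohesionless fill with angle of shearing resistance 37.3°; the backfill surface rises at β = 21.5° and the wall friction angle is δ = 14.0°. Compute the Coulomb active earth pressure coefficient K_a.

K_a = sin²(α+φ) / [sin²α · sin(α−δ) · (1 + √{sin(φ+δ)sin(φ−β) / (sin(α−δ)sin(α+β))})²].
With α = 82.2°, φ = 37.3°, δ = 14.0°, β = 21.5°: K_a = 0.3767.

0.377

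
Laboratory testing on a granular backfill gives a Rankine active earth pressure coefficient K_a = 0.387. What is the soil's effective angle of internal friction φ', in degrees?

26.2°

K_a = tan²(45° − φ/2) ⇒ 45° − φ/2 = arctan(√0.387) = 31.89°.
φ = 2(45° − 31.89°) = 26.23°.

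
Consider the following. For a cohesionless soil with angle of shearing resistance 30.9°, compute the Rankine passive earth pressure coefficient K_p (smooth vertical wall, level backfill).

3.11

K_p = (1 + sin φ)/(1 − sin φ) = tan²(45° + 30.9°/2) = 3.111.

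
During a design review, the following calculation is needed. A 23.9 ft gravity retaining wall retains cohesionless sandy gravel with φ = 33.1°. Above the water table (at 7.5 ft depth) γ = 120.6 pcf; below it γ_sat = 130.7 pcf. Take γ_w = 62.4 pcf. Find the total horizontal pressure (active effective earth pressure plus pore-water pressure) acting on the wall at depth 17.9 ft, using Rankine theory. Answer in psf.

1120 psf

K_a = (1 − sin φ)/(1 + sin φ) = 0.2936.
γ' = 130.7 − 62.4 = 68.30 pcf.
Effective vertical stress at 17.9 ft: σ'_v = 120.6×7.5 + 68.30×10.4 = 1615 psf.
σ'_h = K_a σ'_v = 0.2936 × 1615 = 474.1 psf; u = γ_w × 10.4 = 649.0 psf.
Total σ_h = 474.1 + 649.0 = 1123 psf.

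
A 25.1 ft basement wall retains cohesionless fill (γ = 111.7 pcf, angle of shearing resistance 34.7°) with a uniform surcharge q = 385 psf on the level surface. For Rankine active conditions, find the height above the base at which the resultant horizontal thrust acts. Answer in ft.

K_a = 0.2745.
Triangular part P₁ = ½K_aγH² = 9658 at H/3 = 8.367 ft; rectangular part P₂ = K_a q H = 2652 at H/2 = 12.55 ft.
ȳ = (P₁·8.367 + P₂·12.55)/(P₁+P₂) = 9.268 ft.

9.27 ft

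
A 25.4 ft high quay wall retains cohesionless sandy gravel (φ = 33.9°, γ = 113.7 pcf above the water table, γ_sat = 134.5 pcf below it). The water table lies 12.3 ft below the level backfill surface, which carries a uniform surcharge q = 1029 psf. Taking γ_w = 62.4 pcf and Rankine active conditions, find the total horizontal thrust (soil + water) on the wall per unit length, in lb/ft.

K_a = tan²(45° − φ/2) = 0.2839.
γ' = 134.5 − 62.4 = 72.10 pcf. h₂ = H − d_w = 13.1 ft.
σ'_h: at surface K_a·q = 292.1; at WT K_a(q+γd_w) = 689.2; at base K_a(q+γd_w+γ'h₂) = 957.3 psf.
P₁ = ½(292.1+689.2)×12.3 = 6035; P₂ = ½(689.2+957.3)×13.1 = 10780; P_w = ½γ_w h₂² = 5354.
Total = 6035+10780+5354 = 22170 lb/ft.

22200 lb/ft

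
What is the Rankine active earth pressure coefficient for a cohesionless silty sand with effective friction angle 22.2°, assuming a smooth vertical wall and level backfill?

0.452

K_a = (1 − sin φ)/(1 + sin φ) = (1 − sin 22.2°)/(1 + sin 22.2°) = 0.4515.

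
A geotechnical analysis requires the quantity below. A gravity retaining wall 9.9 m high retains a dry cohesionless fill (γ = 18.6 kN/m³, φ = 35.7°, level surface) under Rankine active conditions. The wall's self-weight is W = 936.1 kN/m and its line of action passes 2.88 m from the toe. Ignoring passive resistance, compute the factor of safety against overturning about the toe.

K_a = tan²(45° − 35.7°/2) = 0.2630.
P_a = ½K_aγH² = 0.5×0.2630×18.6×9.9² = 239.7 kN/m, acting at H/3 = 3.300 m above the base.
Overturning moment M_o = P_a × H/3 = 239.7 × 3.300 = 791.1.
Resisting moment M_r = W × 2.88 = 936.1 × 2.88 = 2696.
FS_overturning = M_r/M_o = 2696/791.1 = 3.408.

3.41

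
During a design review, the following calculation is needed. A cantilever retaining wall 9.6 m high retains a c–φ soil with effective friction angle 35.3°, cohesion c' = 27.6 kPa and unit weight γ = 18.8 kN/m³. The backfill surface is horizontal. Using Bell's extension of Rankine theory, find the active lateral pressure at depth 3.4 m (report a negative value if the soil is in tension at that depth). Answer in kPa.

K_a = (1 − sin φ)/(1 + sin φ) = 0.2675.
σ_a = K_a γ z − 2c√K_a = 0.2675×18.8×3.4 − 2×27.6×0.5172 = -11.45 kPa.

-11.5 kPa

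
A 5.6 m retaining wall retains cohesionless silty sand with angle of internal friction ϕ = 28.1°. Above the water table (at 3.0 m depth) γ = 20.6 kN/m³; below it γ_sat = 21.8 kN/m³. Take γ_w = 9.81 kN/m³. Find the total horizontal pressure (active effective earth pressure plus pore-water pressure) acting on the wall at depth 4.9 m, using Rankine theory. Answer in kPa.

K_a = (1 − sin φ)/(1 + sin φ) = 0.3596.
γ' = 21.8 − 9.81 = 11.99 kN/m³.
Effective vertical stress at 4.9 m: σ'_v = 20.6×3.0 + 11.99×1.90 = 84.58 kPa.
σ'_h = K_a σ'_v = 0.3596 × 84.58 = 30.42 kPa; u = γ_w × 1.90 = 18.64 kPa.
Total σ_h = 30.42 + 18.64 = 49.06 kPa.

49.1 kPa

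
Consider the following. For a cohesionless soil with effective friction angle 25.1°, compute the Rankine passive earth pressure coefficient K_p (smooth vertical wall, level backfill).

K_p = (1 + sin φ)/(1 − sin φ) = tan²(45° + 25.1°/2) = 2.473.

2.47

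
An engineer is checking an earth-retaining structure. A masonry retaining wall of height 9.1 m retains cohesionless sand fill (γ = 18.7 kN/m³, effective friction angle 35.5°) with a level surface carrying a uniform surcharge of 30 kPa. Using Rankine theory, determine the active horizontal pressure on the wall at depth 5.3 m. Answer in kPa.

34.2 kPa

K_a = (1 − sin φ)/(1 + sin φ) = 0.2653.
σ_v = γz + q = 18.7 × 5.3 + 30 = 129.1 kPa.
σ_h = K_a σ_v = 0.2653 × 129.1 = 34.25 kPa.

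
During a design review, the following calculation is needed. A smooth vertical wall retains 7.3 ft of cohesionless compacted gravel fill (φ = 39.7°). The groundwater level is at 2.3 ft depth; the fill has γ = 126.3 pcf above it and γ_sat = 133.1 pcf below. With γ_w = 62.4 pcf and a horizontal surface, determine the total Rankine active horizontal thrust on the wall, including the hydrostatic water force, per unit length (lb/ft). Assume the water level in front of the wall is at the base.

K_a = tan²(45° − φ/2) = 0.2204.
γ' = 133.1 − 62.4 = 70.70 pcf. Depth below WT = 5.0 ft.
σ'_h at WT = K_a γ d_w = 64.03 psf; at base = 64.03 + K_a γ' × 5.0 = 142.0 psf.
P₁ (0–2.3 ft) = ½×64.03×2.3 = 73.64. P₂ (2.3–7.3 ft) = ½(64.03+142.0)×5.0 = 515.0.
P_w = ½ γ_w h₂² = 0.5×62.4×5.0² = 780.0. Total = 73.64+515.0+780.0 = 1369 lb/ft.

1370 lb/ft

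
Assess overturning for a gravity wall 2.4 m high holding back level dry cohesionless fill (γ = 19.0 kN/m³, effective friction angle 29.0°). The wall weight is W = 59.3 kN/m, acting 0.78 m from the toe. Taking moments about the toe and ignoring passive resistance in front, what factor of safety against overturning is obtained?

3.05

K_a = tan²(45° − 29.0°/2) = 0.3470.
P_a = ½K_aγH² = 0.5×0.3470×19.0×2.4² = 18.99 kN/m, acting at H/3 = 0.8000 m above the base.
Overturning moment M_o = P_a × H/3 = 18.99 × 0.8000 = 15.19.
Resisting moment M_r = W × 0.78 = 59.3 × 0.78 = 46.25.
FS_overturning = M_r/M_o = 46.25/15.19 = 3.045.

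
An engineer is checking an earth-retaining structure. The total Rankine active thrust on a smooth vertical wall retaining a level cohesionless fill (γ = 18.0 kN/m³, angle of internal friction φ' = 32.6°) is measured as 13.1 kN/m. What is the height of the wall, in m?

K_a = 0.2997. P_a = ½ K_a γ H² ⇒ H = √(2P_a/(K_a γ)).
H = √(2×13.1/(0.2997×18.0)) = 2.204 m.

2.20 m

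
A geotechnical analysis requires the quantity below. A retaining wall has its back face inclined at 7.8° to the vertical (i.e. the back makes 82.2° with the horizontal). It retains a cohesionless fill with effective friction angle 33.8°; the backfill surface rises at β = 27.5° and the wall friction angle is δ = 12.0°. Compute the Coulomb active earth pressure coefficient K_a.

K_a = sin²(α+φ) / [sin²α · sin(α−δ) · (1 + √{sin(φ+δ)sin(φ−β) / (sin(α−δ)sin(α+β))})²].
With α = 82.2°, φ = 33.8°, δ = 12.0°, β = 27.5°: K_a = 0.5192.

0.519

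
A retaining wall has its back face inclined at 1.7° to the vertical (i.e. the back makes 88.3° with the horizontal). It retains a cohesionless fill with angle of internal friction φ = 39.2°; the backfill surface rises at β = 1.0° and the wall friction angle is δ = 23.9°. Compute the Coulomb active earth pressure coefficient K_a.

0.220

K_a = sin²(α+φ) / [sin²α · sin(α−δ) · (1 + √{sin(φ+δ)sin(φ−β) / (sin(α−δ)sin(α+β))})²].
With α = 88.3°, φ = 39.2°, δ = 23.9°, β = 1.0°: K_a = 0.2200.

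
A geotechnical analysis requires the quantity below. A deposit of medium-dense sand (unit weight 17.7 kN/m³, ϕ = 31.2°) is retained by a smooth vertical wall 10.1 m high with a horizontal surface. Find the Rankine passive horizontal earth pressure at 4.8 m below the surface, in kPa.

268 kPa

K_p = (1 + sin φ)/(1 − sin φ) = 3.150.
σ_h = K_p γ z = 3.150 × 17.7 × 4.8 = 267.6 kPa.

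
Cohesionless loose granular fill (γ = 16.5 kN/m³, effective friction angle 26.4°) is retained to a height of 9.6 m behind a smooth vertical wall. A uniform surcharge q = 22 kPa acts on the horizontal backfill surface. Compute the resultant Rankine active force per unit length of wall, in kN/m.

373 kN/m

K_a = tan²(45° − φ/2) = 0.3844.
Soil triangle: ½ K_a γ H² = 0.5×0.3844×16.5×9.6² = 292.3 kN/m.
Surcharge rectangle: K_a q H = 0.3844×22×9.6 = 81.19 kN/m.
Total = 292.3 + 81.19 = 373.5 kN/m.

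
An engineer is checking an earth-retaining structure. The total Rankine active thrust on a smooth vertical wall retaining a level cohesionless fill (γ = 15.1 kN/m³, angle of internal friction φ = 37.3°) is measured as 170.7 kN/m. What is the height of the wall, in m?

9.60 m

K_a = 0.2453. P_a = ½ K_a γ H² ⇒ H = √(2P_a/(K_a γ)).
H = √(2×170.7/(0.2453×15.1)) = 9.600 m.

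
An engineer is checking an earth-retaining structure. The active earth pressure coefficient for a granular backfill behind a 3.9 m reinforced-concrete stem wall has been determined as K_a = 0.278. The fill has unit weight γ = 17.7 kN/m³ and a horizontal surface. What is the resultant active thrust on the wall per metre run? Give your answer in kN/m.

P = ½ K_a γ H² = 0.5 × 0.278 × 17.7 × 3.9² = 37.42 kN/m.

37.4 kN/m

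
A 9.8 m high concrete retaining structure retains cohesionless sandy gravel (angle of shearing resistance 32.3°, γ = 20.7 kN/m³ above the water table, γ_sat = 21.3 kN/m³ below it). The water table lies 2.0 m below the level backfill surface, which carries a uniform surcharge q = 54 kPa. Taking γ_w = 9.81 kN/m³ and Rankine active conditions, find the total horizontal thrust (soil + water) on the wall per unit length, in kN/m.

676 kN/m

K_a = tan²(45° − φ/2) = 0.3035.
γ' = 21.3 − 9.81 = 11.49 kN/m³. h₂ = H − d_w = 7.8 m.
σ'_h: at surface K_a·q = 16.39; at WT K_a(q+γd_w) = 28.95; at base K_a(q+γd_w+γ'h₂) = 56.15 kPa.
P₁ = ½(16.39+28.95)×2.0 = 45.34; P₂ = ½(28.95+56.15)×7.8 = 331.9; P_w = ½γ_w h₂² = 298.4.
Total = 45.34+331.9+298.4 = 675.7 kN/m.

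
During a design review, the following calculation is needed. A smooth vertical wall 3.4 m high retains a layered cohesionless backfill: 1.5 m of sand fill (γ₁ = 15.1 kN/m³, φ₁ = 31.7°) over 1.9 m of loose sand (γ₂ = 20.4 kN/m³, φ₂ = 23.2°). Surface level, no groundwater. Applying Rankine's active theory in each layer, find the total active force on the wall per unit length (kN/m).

K_a1 = tan²(45°−31.7°/2) = 0.3111; K_a2 = tan²(45°−23.2°/2) = 0.4348.
Layer 1: σ at base = K_a1 γ₁ h₁ = 7.046 kPa; P₁ = ½×7.046×1.5 = 5.284.
Layer 2: σ_v at top = γ₁h₁ = 22.65; σ_h top = K_a2×22.65 = 9.848; σ_h base = K_a2×(22.65+20.4×1.9) = 26.70.
P₂ = ½(9.848+26.70)×1.9 = 34.72. Total P_a = 5.284+34.72 = 40.00 kN/m.

40.0 kN/m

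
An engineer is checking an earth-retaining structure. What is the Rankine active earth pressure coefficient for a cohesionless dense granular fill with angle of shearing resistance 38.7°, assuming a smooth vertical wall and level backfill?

K_a = tan²(45° − φ/2) = tan²(25.65°) = 0.2306.

0.231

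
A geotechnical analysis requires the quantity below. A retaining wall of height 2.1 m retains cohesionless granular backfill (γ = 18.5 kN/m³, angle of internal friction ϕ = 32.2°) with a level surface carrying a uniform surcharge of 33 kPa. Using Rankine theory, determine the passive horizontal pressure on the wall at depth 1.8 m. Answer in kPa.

K_p = (1 + sin φ)/(1 − sin φ) = 3.282.
σ_v = γz + q = 18.5 × 1.8 + 33 = 66.30 kPa.
σ_h = K_p σ_v = 3.282 × 66.30 = 217.6 kPa.

218 kPa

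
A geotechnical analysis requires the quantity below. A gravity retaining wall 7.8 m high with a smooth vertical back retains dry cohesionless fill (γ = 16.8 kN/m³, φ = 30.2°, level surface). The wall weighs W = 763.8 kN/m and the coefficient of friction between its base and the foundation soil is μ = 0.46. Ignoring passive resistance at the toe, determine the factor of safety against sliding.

K_a = tan²(45° − 30.2°/2) = 0.3307.
P_a = ½K_aγH² = 0.5×0.3307×16.8×7.8² = 169.0 kN/m, acting at H/3 = 2.600 m above the base.
FS_sliding = μW / P_a = 0.46×763.8 / 169.0 = 2.079.

2.08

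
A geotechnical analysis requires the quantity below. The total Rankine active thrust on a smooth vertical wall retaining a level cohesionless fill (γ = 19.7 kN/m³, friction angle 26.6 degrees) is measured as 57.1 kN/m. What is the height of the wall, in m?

K_a = 0.3814. P_a = ½ K_a γ H² ⇒ H = √(2P_a/(K_a γ)).
H = √(2×57.1/(0.3814×19.7)) = 3.898 m.

3.90 m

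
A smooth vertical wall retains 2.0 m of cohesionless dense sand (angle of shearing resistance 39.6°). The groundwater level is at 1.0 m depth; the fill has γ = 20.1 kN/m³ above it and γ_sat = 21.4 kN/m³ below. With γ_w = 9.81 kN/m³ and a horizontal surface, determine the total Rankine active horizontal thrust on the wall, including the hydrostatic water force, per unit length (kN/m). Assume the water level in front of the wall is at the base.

12.9 kN/m

K_a = tan²(45° − φ/2) = 0.2214.
γ' = 21.4 − 9.81 = 11.59 kN/m³. Depth below WT = 1.0 m.
σ'_h at WT = K_a γ d_w = 4.451 kPa; at base = 4.451 + K_a γ' × 1.0 = 7.017 kPa.
P₁ (0–1.0 m) = ½×4.451×1.0 = 2.225. P₂ (1.0–2.0 m) = ½(4.451+7.017)×1.0 = 5.734.
P_w = ½ γ_w h₂² = 0.5×9.81×1.0² = 4.905. Total = 2.225+5.734+4.905 = 12.86 kN/m.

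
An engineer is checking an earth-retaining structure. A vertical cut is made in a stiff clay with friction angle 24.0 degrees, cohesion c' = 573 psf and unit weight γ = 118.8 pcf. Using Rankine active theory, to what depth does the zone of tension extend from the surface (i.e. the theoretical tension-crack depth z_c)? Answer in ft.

14.9 ft

K_a = tan²(45° − 24.0°/2) = 0.4217; √K_a = 0.6494.
The active pressure is zero where K_a γ z = 2c√K_a, so z_c = 2c/(γ√K_a) = 2×573/(118.8×0.6494) = 14.85 ft.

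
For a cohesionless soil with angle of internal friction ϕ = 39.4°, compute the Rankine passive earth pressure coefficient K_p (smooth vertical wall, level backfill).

K_p = (1 + sin φ)/(1 − sin φ) = tan²(45° + 39.4°/2) = 4.475.

4.48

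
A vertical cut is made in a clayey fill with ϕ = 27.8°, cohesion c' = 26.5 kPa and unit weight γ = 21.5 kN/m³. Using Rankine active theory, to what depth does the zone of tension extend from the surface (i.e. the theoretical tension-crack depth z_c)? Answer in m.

K_a = tan²(45° − 27.8°/2) = 0.3639; √K_a = 0.6032.
The active pressure is zero where K_a γ z = 2c√K_a, so z_c = 2c/(γ√K_a) = 2×26.5/(21.5×0.6032) = 4.086 m.

4.09 m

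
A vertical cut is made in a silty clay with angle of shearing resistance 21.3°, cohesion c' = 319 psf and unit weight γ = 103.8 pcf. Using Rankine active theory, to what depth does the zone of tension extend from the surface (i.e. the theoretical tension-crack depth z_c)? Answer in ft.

K_a = tan²(45° − 21.3°/2) = 0.4671; √K_a = 0.6834.
The active pressure is zero where K_a γ z = 2c√K_a, so z_c = 2c/(γ√K_a) = 2×319/(103.8×0.6834) = 8.993 ft.

8.99 ft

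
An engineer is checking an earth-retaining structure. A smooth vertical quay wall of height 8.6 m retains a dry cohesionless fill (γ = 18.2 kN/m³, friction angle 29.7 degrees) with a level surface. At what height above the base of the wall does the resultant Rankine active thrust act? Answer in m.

K_a = 0.3374.
The pressure distribution is triangular, so the resultant acts at H/3 above the base = 8.6/3 = 2.867 m.

2.87 m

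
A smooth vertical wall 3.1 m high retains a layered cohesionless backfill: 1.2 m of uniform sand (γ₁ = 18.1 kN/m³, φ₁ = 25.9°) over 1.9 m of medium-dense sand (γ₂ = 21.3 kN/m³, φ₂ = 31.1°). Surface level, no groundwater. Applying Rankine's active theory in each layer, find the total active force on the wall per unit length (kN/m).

K_a1 = tan²(45°−25.9°/2) = 0.3920; K_a2 = tan²(45°−31.1°/2) = 0.3188.
Layer 1: σ at base = K_a1 γ₁ h₁ = 8.514 kPa; P₁ = ½×8.514×1.2 = 5.108.
Layer 2: σ_v at top = γ₁h₁ = 21.72; σ_h top = K_a2×21.72 = 6.924; σ_h base = K_a2×(21.72+21.3×1.9) = 19.83.
P₂ = ½(6.924+19.83)×1.9 = 25.41. Total P_a = 5.108+25.41 = 30.52 kN/m.

30.5 kN/m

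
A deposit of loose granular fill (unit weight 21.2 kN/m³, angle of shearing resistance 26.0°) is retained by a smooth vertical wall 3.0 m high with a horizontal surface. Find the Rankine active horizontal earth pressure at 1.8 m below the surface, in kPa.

K_a = (1 − sin φ)/(1 + sin φ) = 0.3905.
σ_h = K_a γ z = 0.3905 × 21.2 × 1.8 = 14.90 kPa.

14.9 kPa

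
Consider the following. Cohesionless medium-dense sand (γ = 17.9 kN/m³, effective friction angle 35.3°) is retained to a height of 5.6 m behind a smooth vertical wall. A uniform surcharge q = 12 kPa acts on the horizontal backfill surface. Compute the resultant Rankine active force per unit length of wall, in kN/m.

93.1 kN/m

K_a = tan²(45° − φ/2) = 0.2675.
Soil triangle: ½ K_a γ H² = 0.5×0.2675×17.9×5.6² = 75.09 kN/m.
Surcharge rectangle: K_a q H = 0.2675×12×5.6 = 17.98 kN/m.
Total = 75.09 + 17.98 = 93.07 kN/m.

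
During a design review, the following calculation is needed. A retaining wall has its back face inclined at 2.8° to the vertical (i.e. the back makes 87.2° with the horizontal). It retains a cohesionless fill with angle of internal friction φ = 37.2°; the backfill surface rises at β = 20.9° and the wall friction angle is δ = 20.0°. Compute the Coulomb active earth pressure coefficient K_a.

0.321

K_a = sin²(α+φ) / [sin²α · sin(α−δ) · (1 + √{sin(φ+δ)sin(φ−β) / (sin(α−δ)sin(α+β))})²].
With α = 87.2°, φ = 37.2°, δ = 20.0°, β = 20.9°: K_a = 0.3209.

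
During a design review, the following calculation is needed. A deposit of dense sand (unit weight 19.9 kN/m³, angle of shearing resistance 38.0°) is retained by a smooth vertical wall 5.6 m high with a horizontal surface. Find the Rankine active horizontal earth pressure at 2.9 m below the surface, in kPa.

K_a = (1 − sin φ)/(1 + sin φ) = 0.2379.
σ_h = K_a γ z = 0.2379 × 19.9 × 2.9 = 13.73 kPa.

13.7 kPa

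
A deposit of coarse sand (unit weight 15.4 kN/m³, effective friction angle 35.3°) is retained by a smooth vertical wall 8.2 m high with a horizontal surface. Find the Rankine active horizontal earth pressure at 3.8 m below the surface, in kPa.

15.7 kPa

K_a = (1 − sin φ)/(1 + sin φ) = 0.2675.
σ_h = K_a γ z = 0.2675 × 15.4 × 3.8 = 15.66 kPa.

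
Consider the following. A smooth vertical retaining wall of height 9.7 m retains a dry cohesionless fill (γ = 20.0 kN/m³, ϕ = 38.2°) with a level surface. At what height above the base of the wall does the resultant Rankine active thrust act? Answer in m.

3.23 m

K_a = 0.2358.
The pressure distribution is triangular, so the resultant acts at H/3 above the base = 9.7/3 = 3.233 m.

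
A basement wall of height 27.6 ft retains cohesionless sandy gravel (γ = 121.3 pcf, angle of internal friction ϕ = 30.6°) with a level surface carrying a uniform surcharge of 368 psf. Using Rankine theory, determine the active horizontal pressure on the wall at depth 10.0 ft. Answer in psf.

514 psf

K_a = (1 − sin φ)/(1 + sin φ) = 0.3253.
σ_v = γz + q = 121.3 × 10.0 + 368 = 1581 psf.
σ_h = K_a σ_v = 0.3253 × 1581 = 514.4 psf.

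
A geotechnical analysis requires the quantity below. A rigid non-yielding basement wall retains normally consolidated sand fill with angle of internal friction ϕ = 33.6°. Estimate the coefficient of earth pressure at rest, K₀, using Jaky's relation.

0.447

K₀ = 1 − sin φ' = 1 − sin 33.6° = 0.4466.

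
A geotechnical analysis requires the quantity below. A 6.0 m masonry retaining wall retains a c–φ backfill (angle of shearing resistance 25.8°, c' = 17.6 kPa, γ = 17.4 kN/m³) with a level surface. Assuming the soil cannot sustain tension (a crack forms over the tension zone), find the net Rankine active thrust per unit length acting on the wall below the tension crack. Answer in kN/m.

26.4 kN/m

K_a = 0.3935; √K_a = 0.6273.
Tension-crack depth z_c = 2c/(γ√K_a) = 2×17.6/(17.4×0.6273) = 3.225 m.
σ_a at base = K_a γ H − 2c√K_a = 0.3935×17.4×6.0 − 2×17.6×0.6273 = 19.00 kPa.
P_a = ½ × 19.00 × (H − z_c) = 0.5×19.00×2.775 = 26.36 kN/m.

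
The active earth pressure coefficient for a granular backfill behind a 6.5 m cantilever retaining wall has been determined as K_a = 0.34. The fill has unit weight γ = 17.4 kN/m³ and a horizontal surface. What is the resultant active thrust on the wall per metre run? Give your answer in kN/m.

125 kN/m

P = ½ K_a γ H² = 0.5 × 0.34 × 17.4 × 6.5² = 125.0 kN/m.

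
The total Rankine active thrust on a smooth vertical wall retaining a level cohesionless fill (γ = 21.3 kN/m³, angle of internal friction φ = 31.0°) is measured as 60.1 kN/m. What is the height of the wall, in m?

K_a = 0.3201. P_a = ½ K_a γ H² ⇒ H = √(2P_a/(K_a γ)).
H = √(2×60.1/(0.3201×21.3)) = 4.199 m.

4.20 m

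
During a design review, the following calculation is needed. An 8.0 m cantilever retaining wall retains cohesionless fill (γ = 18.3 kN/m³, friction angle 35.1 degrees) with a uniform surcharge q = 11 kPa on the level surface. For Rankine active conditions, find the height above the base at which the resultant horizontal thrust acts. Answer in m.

K_a = 0.2698.
Triangular part P₁ = ½K_aγH² = 158.0 at H/3 = 2.667 m; rectangular part P₂ = K_a q H = 23.75 at H/2 = 4.000 m.
ȳ = (P₁·2.667 + P₂·4.000)/(P₁+P₂) = 2.841 m.

2.84 m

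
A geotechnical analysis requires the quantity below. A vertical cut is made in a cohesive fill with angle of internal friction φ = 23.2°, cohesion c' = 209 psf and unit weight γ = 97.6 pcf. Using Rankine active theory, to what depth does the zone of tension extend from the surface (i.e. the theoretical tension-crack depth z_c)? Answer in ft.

6.50 ft

K_a = tan²(45° − 23.2°/2) = 0.4348; √K_a = 0.6594.
The active pressure is zero where K_a γ z = 2c√K_a, so z_c = 2c/(γ√K_a) = 2×209/(97.6×0.6594) = 6.495 ft.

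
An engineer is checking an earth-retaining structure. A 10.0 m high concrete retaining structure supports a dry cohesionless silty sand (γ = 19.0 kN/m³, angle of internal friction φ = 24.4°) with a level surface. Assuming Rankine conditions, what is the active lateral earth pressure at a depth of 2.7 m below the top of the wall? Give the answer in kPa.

21.3 kPa

K_a = (1 − sin φ)/(1 + sin φ) = 0.4153.
σ_h = K_a γ z = 0.4153 × 19.0 × 2.7 = 21.31 kPa.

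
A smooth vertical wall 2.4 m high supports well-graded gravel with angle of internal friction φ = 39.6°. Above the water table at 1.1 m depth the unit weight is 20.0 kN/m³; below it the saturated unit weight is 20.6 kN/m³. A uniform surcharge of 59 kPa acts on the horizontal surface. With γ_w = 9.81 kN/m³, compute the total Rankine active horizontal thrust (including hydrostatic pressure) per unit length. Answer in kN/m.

K_a = tan²(45° − φ/2) = 0.2214.
γ' = 20.6 − 9.81 = 10.79 kN/m³. h₂ = H − d_w = 1.3 m.
σ'_h: at surface K_a·q = 13.06; at WT K_a(q+γd_w) = 17.94; at base K_a(q+γd_w+γ'h₂) = 21.04 kPa.
P₁ = ½(13.06+17.94)×1.1 = 17.05; P₂ = ½(17.94+21.04)×1.3 = 25.34; P_w = ½γ_w h₂² = 8.289.
Total = 17.05+25.34+8.289 = 50.68 kN/m.

50.7 kN/m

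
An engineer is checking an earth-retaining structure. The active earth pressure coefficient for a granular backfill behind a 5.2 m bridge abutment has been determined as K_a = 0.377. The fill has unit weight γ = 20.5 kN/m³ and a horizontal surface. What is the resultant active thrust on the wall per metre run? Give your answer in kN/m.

104 kN/m

P = ½ K_a γ H² = 0.5 × 0.377 × 20.5 × 5.2² = 104.5 kN/m.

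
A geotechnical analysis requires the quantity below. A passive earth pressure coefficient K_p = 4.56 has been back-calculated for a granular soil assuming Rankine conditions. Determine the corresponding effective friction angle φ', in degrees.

K_p = (1+sin φ)/(1−sin φ) ⇒ sin φ = (K_p − 1)/(K_p + 1) = 0.6403.
φ = arcsin(0.6403) = 39.81°.

39.8°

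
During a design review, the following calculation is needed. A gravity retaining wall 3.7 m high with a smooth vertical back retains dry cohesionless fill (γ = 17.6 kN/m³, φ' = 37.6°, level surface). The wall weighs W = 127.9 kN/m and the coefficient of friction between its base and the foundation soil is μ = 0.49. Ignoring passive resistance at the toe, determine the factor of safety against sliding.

2.15

K_a = tan²(45° − 37.6°/2) = 0.2421.
P_a = ½K_aγH² = 0.5×0.2421×17.6×3.7² = 29.17 kN/m, acting at H/3 = 1.233 m above the base.
FS_sliding = μW / P_a = 0.49×127.9 / 29.17 = 2.149.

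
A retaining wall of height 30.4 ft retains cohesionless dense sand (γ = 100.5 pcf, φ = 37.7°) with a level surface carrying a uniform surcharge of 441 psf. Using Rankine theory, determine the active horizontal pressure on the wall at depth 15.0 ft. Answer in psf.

470 psf

K_a = (1 − sin φ)/(1 + sin φ) = 0.2411.
σ_v = γz + q = 100.5 × 15.0 + 441 = 1948 psf.
σ_h = K_a σ_v = 0.2411 × 1948 = 469.7 psf.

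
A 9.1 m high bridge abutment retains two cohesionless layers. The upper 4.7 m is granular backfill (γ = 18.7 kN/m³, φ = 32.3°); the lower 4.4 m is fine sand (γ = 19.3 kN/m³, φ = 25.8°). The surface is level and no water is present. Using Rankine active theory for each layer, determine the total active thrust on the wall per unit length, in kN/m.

288 kN/m

K_a1 = tan²(45°−32.3°/2) = 0.3035; K_a2 = tan²(45°−25.8°/2) = 0.3935.
Layer 1: σ at base = K_a1 γ₁ h₁ = 26.67 kPa; P₁ = ½×26.67×4.7 = 62.68.
Layer 2: σ_v at top = γ₁h₁ = 87.89; σ_h top = K_a2×87.89 = 34.59; σ_h base = K_a2×(87.89+19.3×4.4) = 68.00.
P₂ = ½(34.59+68.00)×4.4 = 225.7. Total P_a = 62.68+225.7 = 288.4 kN/m.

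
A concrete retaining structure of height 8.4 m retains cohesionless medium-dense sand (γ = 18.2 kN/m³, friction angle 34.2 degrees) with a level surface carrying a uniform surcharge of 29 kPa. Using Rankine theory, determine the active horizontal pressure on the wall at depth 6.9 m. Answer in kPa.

K_a = (1 − sin φ)/(1 + sin φ) = 0.2803.
σ_v = γz + q = 18.2 × 6.9 + 29 = 154.6 kPa.
σ_h = K_a σ_v = 0.2803 × 154.6 = 43.34 kPa.

43.3 kPa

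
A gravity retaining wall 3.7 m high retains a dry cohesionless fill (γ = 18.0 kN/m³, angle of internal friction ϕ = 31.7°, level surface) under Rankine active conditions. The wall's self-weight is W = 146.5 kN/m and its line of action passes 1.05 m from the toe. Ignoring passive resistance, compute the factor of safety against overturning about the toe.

K_a = tan²(45° − 31.7°/2) = 0.3111.
P_a = ½K_aγH² = 0.5×0.3111×18.0×3.7² = 38.33 kN/m, acting at H/3 = 1.233 m above the base.
Overturning moment M_o = P_a × H/3 = 38.33 × 1.233 = 47.27.
Resisting moment M_r = W × 1.05 = 146.5 × 1.05 = 153.8.
FS_overturning = M_r/M_o = 153.8/47.27 = 3.254.

3.25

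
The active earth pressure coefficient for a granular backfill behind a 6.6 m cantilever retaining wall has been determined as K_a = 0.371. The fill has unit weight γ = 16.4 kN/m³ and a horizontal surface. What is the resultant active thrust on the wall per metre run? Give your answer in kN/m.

133 kN/m

P = ½ K_a γ H² = 0.5 × 0.371 × 16.4 × 6.6² = 132.5 kN/m.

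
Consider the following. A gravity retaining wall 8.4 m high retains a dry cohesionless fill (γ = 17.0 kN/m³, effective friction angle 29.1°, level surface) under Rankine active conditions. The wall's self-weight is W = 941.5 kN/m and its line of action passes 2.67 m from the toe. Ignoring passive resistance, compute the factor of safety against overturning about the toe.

4.33

K_a = tan²(45° − 29.1°/2) = 0.3456.
P_a = ½K_aγH² = 0.5×0.3456×17.0×8.4² = 207.3 kN/m, acting at H/3 = 2.800 m above the base.
Overturning moment M_o = P_a × H/3 = 207.3 × 2.800 = 580.4.
Resisting moment M_r = W × 2.67 = 941.5 × 2.67 = 2514.
FS_overturning = M_r/M_o = 2514/580.4 = 4.331.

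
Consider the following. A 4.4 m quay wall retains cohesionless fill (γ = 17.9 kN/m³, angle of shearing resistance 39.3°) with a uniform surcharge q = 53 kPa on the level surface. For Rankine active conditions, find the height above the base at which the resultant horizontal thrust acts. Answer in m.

K_a = 0.2245.
Triangular part P₁ = ½K_aγH² = 38.89 at H/3 = 1.467 m; rectangular part P₂ = K_a q H = 52.34 at H/2 = 2.200 m.
ȳ = (P₁·1.467 + P₂·2.200)/(P₁+P₂) = 1.887 m.

1.89 m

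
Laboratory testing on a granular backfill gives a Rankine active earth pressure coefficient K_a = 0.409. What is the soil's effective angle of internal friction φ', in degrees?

24.8°

K_a = tan²(45° − φ/2) ⇒ 45° − φ/2 = arctan(√0.409) = 32.60°.
φ = 2(45° − 32.60°) = 24.80°.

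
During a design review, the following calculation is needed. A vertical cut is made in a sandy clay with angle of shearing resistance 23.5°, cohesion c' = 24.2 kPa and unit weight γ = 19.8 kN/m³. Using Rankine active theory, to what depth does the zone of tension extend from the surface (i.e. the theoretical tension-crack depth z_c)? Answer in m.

3.73 m

K_a = tan²(45° − 23.5°/2) = 0.4298; √K_a = 0.6556.
The active pressure is zero where K_a γ z = 2c√K_a, so z_c = 2c/(γ√K_a) = 2×24.2/(19.8×0.6556) = 3.728 m.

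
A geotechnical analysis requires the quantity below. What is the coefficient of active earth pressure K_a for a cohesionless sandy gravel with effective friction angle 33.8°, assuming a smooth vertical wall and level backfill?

0.285

K_a = (1 − sin φ)/(1 + sin φ) = (1 − sin 33.8°)/(1 + sin 33.8°) = 0.2851.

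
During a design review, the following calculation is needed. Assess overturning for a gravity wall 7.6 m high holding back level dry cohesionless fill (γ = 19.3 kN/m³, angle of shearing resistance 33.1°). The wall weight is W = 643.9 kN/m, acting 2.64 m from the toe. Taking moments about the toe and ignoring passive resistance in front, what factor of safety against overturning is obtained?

4.10

K_a = tan²(45° − 33.1°/2) = 0.2936.
P_a = ½K_aγH² = 0.5×0.2936×19.3×7.6² = 163.6 kN/m, acting at H/3 = 2.533 m above the base.
Overturning moment M_o = P_a × H/3 = 163.6 × 2.533 = 414.5.
Resisting moment M_r = W × 2.64 = 643.9 × 2.64 = 1700.
FS_overturning = M_r/M_o = 1700/414.5 = 4.101.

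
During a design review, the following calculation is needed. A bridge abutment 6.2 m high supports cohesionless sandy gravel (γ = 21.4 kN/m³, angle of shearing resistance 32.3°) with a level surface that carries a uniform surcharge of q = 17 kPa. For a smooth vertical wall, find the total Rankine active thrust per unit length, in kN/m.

157 kN/m

K_a = tan²(45° − φ/2) = 0.3035.
Soil triangle: ½ K_a γ H² = 0.5×0.3035×21.4×6.2² = 124.8 kN/m.
Surcharge rectangle: K_a q H = 0.3035×17×6.2 = 31.99 kN/m.
Total = 124.8 + 31.99 = 156.8 kN/m.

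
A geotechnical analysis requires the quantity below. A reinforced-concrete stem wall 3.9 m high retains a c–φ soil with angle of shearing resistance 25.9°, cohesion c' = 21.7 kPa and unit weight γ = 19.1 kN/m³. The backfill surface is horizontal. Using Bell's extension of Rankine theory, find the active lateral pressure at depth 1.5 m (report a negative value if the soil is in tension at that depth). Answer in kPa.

K_a = (1 − sin φ)/(1 + sin φ) = 0.3920.
σ_a = K_a γ z − 2c√K_a = 0.3920×19.1×1.5 − 2×21.7×0.6261 = -15.94 kPa.

-15.9 kPa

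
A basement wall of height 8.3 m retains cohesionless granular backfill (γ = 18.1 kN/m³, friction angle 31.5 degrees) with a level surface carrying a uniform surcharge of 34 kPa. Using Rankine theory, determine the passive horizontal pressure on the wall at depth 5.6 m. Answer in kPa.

432 kPa

K_p = (1 + sin φ)/(1 − sin φ) = 3.188.
σ_v = γz + q = 18.1 × 5.6 + 34 = 135.4 kPa.
σ_h = K_p σ_v = 3.188 × 135.4 = 431.6 kPa.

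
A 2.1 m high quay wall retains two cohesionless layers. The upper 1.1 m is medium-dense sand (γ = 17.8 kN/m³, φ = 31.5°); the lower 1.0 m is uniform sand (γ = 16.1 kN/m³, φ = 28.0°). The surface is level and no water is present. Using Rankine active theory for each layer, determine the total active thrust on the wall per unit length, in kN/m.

13.4 kN/m

K_a1 = tan²(45°−31.5°/2) = 0.3136; K_a2 = tan²(45°−28.0°/2) = 0.3610.
Layer 1: σ at base = K_a1 γ₁ h₁ = 6.141 kPa; P₁ = ½×6.141×1.1 = 3.377.
Layer 2: σ_v at top = γ₁h₁ = 19.58; σ_h top = K_a2×19.58 = 7.069; σ_h base = K_a2×(19.58+16.1×1.0) = 12.88.
P₂ = ½(7.069+12.88)×1.0 = 9.975. Total P_a = 3.377+9.975 = 13.35 kN/m.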